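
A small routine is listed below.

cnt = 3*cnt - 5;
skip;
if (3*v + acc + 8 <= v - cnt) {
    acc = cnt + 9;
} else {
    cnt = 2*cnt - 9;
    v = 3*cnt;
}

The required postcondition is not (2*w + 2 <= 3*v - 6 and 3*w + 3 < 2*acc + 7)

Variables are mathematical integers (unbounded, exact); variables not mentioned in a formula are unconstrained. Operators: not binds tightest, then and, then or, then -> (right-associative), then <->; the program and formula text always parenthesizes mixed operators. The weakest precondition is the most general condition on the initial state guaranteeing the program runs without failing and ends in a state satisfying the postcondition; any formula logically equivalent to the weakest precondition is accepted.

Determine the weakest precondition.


Working backward. After the program, the postcondition not (2*w + 2 <= 3*v - 6 and 3*w + 3 < 2*acc + 7) must hold; in canonical form it is not (2*w <= 3*v - 8 and 3*w < 2*acc + 4).
Then branch requires not (2*w <= 3*v - 8 and 3*w < 2*cnt + 22); else branch requires not (2*w <= 18*cnt - 89 and 3*w < 2*acc + 4).
Before the if: (acc + cnt + 2*v <= -8 -> (not (2*w <= 3*v - 8 and 3*w < 2*cnt + 22))) and ((not (acc + cnt + 2*v <= -8)) -> (not (2*w <= 18*cnt - 89 and 3*w < 2*acc + 4)))
Before skip: (acc + cnt + 2*v <= -8 -> (not (2*w <= 3*v - 8 and 3*w < 2*cnt + 22))) and ((not (acc + cnt + 2*v <= -8)) -> (not (2*w <= 18*cnt - 89 and 3*w < 2*acc + 4)))
Before cnt := 3*cnt - 5: (acc + 3*cnt + 2*v <= -3 -> (not (2*w <= 3*v - 8 and 3*w < 6*cnt + 12))) and ((not (acc + 3*cnt + 2*v <= -3)) -> (not (2*w <= 54*cnt - 179 and 3*w < 2*acc + 4)))
Answer: WP = (acc + 3*cnt + 2*v <= -3 -> (not (2*w <= 3*v - 8 and 3*w < 6*cnt + 12))) and ((not (acc + 3*cnt + 2*v <= -3)) -> (not (2*w <= 54*cnt - 179 and 3*w < 2*acc + 4)))


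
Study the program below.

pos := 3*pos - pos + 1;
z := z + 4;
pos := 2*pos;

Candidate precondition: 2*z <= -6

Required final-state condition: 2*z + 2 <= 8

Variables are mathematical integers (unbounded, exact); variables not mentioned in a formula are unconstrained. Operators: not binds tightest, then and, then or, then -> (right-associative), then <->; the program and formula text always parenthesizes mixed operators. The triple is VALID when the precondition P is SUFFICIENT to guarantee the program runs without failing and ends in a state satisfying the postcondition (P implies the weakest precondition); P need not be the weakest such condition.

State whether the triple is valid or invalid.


Working backward. After the program, the postcondition 2*z + 2 <= 8 must hold; in canonical form it is 2*z <= 6.
Before pos := 2*pos: 2*z <= 6
Before z := z + 4: 2*z <= -2
Before pos := 3*pos - pos + 1: 2*z <= -2
The weakest precondition is 2*z <= -2.
Check whether 2*z <= -6 implies it.
Every state satisfying the precondition satisfies the weakest precondition: the implication holds.
Answer: valid


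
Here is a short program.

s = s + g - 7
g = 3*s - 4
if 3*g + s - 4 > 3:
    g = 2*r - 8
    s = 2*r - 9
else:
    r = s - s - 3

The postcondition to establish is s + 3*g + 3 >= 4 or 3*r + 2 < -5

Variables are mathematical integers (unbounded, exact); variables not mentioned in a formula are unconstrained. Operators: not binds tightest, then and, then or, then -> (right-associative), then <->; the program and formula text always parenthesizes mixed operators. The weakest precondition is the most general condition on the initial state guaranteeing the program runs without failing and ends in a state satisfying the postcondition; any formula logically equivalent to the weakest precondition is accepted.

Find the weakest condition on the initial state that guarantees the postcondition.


Working backward. After the program, the postcondition s + 3*g + 3 >= 4 or 3*r + 2 < -5 must hold; in canonical form it is 3*g + s >= 1 or 3*r < -7.
Then branch requires 8*r >= 34 or 3*r < -7; else branch requires true.
Before the if: 3*g + s > 7 -> (8*r >= 34 or 3*r < -7)
Before g := 3*s - 4: 10*s > 19 -> (8*r >= 34 or 3*r < -7)
Before s := s + g - 7: 10*g + 10*s > 89 -> (8*r >= 34 or 3*r < -7)
Answer: WP = 10*g + 10*s > 89 -> (8*r >= 34 or 3*r < -7)


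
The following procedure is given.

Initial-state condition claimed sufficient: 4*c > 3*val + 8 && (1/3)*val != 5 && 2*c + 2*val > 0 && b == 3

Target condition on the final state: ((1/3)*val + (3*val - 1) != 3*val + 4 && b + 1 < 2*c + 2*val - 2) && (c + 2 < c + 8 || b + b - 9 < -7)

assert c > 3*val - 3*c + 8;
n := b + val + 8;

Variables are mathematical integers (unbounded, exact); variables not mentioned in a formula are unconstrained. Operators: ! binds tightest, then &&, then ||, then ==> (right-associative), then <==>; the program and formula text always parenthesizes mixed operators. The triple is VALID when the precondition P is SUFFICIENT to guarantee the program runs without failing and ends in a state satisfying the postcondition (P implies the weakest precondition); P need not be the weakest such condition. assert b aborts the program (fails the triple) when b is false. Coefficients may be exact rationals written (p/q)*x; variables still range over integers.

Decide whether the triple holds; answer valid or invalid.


Working backward. After the program, the postcondition ((1/3)*val + (3*val - 1) != 3*val + 4 && b + 1 < 2*c + 2*val - 2) && (c + 2 < c + 8 || b + b - 9 < -7) must hold; in canonical form it is (1/3)*val != 5 && b < 2*c + 2*val - 3.
Before n := b + val + 8: (1/3)*val != 5 && b < 2*c + 2*val - 3
Before assert c > 3*val - 3*c + 8: 4*c > 3*val + 8 && (1/3)*val != 5 && b < 2*c + 2*val - 3
The weakest precondition is 4*c > 3*val + 8 && (1/3)*val != 5 && b < 2*c + 2*val - 3.
Check whether 4*c > 3*val + 8 && (1/3)*val != 5 && 2*c + 2*val > 0 && b == 3 implies it.
Countermodel: at the initial state b = 3, c = 3, val = 0, the precondition holds but the weakest precondition fails.
Answer: invalid


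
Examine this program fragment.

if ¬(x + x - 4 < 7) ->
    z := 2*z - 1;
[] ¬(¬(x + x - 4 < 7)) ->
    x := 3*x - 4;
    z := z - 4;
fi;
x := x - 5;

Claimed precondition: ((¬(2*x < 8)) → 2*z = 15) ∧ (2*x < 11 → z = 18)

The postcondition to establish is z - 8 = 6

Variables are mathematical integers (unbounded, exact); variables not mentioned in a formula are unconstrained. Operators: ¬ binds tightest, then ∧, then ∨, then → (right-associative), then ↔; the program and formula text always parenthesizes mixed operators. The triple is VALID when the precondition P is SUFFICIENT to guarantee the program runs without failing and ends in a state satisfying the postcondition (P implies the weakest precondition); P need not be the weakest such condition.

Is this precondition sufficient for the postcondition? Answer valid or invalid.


Working backward. After the program, the postcondition z - 8 = 6 must hold; in canonical form it is z = 14.
Before x := x - 5: z = 14
Then branch requires 2*z = 15; else branch requires z = 18.
Before the if: ((¬(2*x < 11)) → 2*z = 15) ∧ (2*x < 11 → z = 18)
The weakest precondition is ((¬(2*x < 11)) → 2*z = 15) ∧ (2*x < 11 → z = 18).
Check whether ((¬(2*x < 8)) → 2*z = 15) ∧ (2*x < 11 → z = 18) implies it.
Every state satisfying the precondition satisfies the weakest precondition: the implication holds.
Answer: valid


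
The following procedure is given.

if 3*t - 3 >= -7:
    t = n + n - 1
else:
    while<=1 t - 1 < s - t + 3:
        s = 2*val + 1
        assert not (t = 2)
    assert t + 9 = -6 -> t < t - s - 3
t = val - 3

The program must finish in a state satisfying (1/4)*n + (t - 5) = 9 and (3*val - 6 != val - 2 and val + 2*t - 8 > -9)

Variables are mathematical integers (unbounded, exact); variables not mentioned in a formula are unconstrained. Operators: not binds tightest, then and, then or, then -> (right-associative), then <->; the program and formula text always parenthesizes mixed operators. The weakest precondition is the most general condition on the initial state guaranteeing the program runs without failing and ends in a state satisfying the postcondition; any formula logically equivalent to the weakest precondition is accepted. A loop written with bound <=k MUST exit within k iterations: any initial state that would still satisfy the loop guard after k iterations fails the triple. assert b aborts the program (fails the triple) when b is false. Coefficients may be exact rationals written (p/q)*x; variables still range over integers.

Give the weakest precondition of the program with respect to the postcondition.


Working backward. After the program, the postcondition (1/4)*n + (t - 5) = 9 and (3*val - 6 != val - 2 and val + 2*t - 8 > -9) must hold; in canonical form it is (1/4)*n + t = 14 and 2*val != 4 and 2*t + val > -1.
Before t := val - 3: (1/4)*n + val = 17 and 2*val != 4 and 3*val > 5
Then branch requires (1/4)*n + val = 17 and 2*val != 4 and 3*val > 5; else branch requires (2*t < s + 4 -> ((not (t = 2)) and (not (2*t < 2*val + 5)) and (t = -15 -> 2*val < -4) and (1/4)*n + val = 17 and 2*val != 4 and 3*val > 5)) and ((not (2*t < s + 4)) -> ((t = -15 -> s < -3) and (1/4)*n + val = 17 and 2*val != 4 and 3*val > 5)).
Before the if: (3*t >= -4 -> ((1/4)*n + val = 17 and 2*val != 4 and 3*val > 5)) and ((not (3*t >= -4)) -> ((2*t < s + 4 -> ((not (t = 2)) and (not (2*t < 2*val + 5)) and (t = -15 -> 2*val < -4) and (1/4)*n + val = 17 and 2*val != 4 and 3*val > 5)) and ((not (2*t < s + 4)) -> ((t = -15 -> s < -3) and (1/4)*n + val = 17 and 2*val != 4 and 3*val > 5))))
Answer: WP = (3*t >= -4 -> ((1/4)*n + val = 17 and 2*val != 4 and 3*val > 5)) and ((not (3*t >= -4)) -> ((2*t < s + 4 -> ((not (t = 2)) and (not (2*t < 2*val + 5)) and (t = -15 -> 2*val < -4) and (1/4)*n + val = 17 and 2*val != 4 and 3*val > 5)) and ((not (2*t < s + 4)) -> ((t = -15 -> s < -3) and (1/4)*n + val = 17 and 2*val != 4 and 3*val > 5))))


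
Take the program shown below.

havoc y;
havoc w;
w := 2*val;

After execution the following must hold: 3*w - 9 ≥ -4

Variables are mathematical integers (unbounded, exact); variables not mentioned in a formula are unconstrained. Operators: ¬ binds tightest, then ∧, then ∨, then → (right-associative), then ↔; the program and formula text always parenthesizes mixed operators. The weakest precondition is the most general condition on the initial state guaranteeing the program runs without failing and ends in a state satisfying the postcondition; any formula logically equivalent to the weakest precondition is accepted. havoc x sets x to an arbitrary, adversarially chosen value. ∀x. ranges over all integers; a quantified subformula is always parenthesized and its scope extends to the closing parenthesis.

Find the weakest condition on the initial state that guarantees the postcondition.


Working backward. After the program, the postcondition 3*w - 9 ≥ -4 must hold; in canonical form it is 3*w ≥ 5.
Before w := 2*val: 6*val ≥ 5
Before havoc w: 6*val ≥ 5
Before havoc y: 6*val ≥ 5
Answer: WP = 6*val ≥ 5


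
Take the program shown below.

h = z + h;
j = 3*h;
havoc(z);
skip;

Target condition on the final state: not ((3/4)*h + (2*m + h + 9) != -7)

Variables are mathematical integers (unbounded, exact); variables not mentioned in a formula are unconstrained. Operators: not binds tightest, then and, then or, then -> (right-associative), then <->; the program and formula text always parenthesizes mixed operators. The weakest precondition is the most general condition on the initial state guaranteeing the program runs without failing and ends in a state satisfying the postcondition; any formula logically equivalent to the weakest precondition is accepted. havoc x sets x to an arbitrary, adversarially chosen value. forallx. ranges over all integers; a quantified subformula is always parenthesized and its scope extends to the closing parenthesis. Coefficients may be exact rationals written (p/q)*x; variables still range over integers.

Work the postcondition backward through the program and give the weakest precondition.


Working backward. After the program, the postcondition not ((3/4)*h + (2*m + h + 9) != -7) must hold; in canonical form it is not ((7/4)*h + 2*m != -16).
Before skip: not ((7/4)*h + 2*m != -16)
Before havoc z: not ((7/4)*h + 2*m != -16)
Before j := 3*h: not ((7/4)*h + 2*m != -16)
Before h := z + h: not ((7/4)*h + 2*m + (7/4)*z != -16)
Answer: WP = not ((7/4)*h + 2*m + (7/4)*z != -16)


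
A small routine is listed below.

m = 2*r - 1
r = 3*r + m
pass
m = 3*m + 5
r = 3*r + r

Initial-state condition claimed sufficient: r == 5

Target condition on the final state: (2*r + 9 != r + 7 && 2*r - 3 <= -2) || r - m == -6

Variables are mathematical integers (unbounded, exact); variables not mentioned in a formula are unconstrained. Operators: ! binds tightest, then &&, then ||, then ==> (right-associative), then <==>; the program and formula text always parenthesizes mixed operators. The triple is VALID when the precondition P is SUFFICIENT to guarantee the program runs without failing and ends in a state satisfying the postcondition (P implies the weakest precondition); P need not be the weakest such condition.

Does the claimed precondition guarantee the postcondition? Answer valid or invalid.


Working backward. After the program, the postcondition (2*r + 9 != r + 7 && 2*r - 3 <= -2) || r - m == -6 must hold; in canonical form it is (r != -2 && 2*r <= 1) || r == m - 6.
Before r := 3*r + r: (4*r != -2 && 8*r <= 1) || 4*r == m - 6
Before m := 3*m + 5: (4*r != -2 && 8*r <= 1) || 4*r == 3*m - 1
Before skip: (4*r != -2 && 8*r <= 1) || 4*r == 3*m - 1
Before r := 3*r + m: (4*m + 12*r != -2 && 8*m + 24*r <= 1) || m + 12*r == -1
Before m := 2*r - 1: (20*r != 2 && 40*r <= 9) || 14*r == 0
The weakest precondition is (20*r != 2 && 40*r <= 9) || 14*r == 0.
Check whether r == 5 implies it.
Countermodel: at the initial state r = 5, the precondition holds but the weakest precondition fails.
Answer: invalid


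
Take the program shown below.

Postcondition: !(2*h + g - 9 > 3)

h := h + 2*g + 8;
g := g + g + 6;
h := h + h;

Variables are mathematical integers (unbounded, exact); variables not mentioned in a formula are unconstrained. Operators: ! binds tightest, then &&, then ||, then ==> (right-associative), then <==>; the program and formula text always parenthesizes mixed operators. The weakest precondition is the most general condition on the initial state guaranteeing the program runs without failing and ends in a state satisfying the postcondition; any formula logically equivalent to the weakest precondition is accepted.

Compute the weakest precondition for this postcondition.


Working backward. After the program, the postcondition !(2*h + g - 9 > 3) must hold; in canonical form it is !(g + 2*h > 12).
Before h := h + h: !(g + 4*h > 12)
Before g := g + g + 6: !(2*g + 4*h > 6)
Before h := h + 2*g + 8: !(10*g + 4*h > -26)
Answer: WP = !(10*g + 4*h > -26)


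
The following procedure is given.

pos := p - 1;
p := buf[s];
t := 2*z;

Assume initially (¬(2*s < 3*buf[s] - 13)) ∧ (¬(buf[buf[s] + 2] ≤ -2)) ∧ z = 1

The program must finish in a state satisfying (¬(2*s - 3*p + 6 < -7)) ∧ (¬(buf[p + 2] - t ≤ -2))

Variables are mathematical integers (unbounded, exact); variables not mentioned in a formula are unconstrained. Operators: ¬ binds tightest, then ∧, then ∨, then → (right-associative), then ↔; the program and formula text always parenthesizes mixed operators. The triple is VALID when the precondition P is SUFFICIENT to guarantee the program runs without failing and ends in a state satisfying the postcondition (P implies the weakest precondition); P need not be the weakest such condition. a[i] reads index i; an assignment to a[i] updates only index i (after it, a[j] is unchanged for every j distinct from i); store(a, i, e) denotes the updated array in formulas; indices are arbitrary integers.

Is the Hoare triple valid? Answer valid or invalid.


Working backward. After the program, the postcondition (¬(2*s - 3*p + 6 < -7)) ∧ (¬(buf[p + 2] - t ≤ -2)) must hold; in canonical form it is (¬(2*s < 3*p - 13)) ∧ (¬(buf[p + 2] ≤ t - 2)).
Before t := 2*z: (¬(2*s < 3*p - 13)) ∧ (¬(buf[p + 2] ≤ 2*z - 2))
Before p := buf[s]: (¬(2*s < 3*buf[s] - 13)) ∧ (¬(buf[buf[s] + 2] ≤ 2*z - 2))
Before pos := p - 1: (¬(2*s < 3*buf[s] - 13)) ∧ (¬(buf[buf[s] + 2] ≤ 2*z - 2))
The weakest precondition is (¬(2*s < 3*buf[s] - 13)) ∧ (¬(buf[buf[s] + 2] ≤ 2*z - 2)).
Check whether (¬(2*s < 3*buf[s] - 13)) ∧ (¬(buf[buf[s] + 2] ≤ -2)) ∧ z = 1 implies it.
Countermodel: at the initial state buf = {[2] = 0, [17422] = 0, elsewhere 0}, s = 17422, z = 1, the precondition holds but the weakest precondition fails.
Answer: invalid


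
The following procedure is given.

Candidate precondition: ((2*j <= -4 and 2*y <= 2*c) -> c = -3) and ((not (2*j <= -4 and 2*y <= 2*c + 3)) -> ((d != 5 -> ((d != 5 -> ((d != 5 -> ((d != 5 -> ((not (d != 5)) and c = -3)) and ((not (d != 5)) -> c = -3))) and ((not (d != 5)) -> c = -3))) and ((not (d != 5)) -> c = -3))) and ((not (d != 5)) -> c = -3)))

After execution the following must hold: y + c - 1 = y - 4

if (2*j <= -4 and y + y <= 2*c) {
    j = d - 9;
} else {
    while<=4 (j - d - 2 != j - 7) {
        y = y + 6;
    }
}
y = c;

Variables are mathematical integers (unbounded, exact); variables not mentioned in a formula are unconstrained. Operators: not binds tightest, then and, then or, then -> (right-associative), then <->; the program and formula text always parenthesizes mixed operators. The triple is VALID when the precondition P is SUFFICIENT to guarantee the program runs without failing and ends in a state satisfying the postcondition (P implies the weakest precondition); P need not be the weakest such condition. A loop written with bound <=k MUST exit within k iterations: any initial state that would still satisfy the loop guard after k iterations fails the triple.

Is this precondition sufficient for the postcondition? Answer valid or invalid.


Working backward. After the program, the postcondition y + c - 1 = y - 4 must hold; in canonical form it is c = -3.
Before y := c: c = -3
Then branch requires c = -3; else branch requires (d != 5 -> ((d != 5 -> ((d != 5 -> ((d != 5 -> ((not (d != 5)) and c = -3)) and ((not (d != 5)) -> c = -3))) and ((not (d != 5)) -> c = -3))) and ((not (d != 5)) -> c = -3))) and ((not (d != 5)) -> c = -3).
Before the if: ((2*j <= -4 and 2*y <= 2*c) -> c = -3) and ((not (2*j <= -4 and 2*y <= 2*c)) -> ((d != 5 -> ((d != 5 -> ((d != 5 -> ((d != 5 -> ((not (d != 5)) and c = -3)) and ((not (d != 5)) -> c = -3))) and ((not (d != 5)) -> c = -3))) and ((not (d != 5)) -> c = -3))) and ((not (d != 5)) -> c = -3)))
The weakest precondition is ((2*j <= -4 and 2*y <= 2*c) -> c = -3) and ((not (2*j <= -4 and 2*y <= 2*c)) -> ((d != 5 -> ((d != 5 -> ((d != 5 -> ((d != 5 -> ((not (d != 5)) and c = -3)) and ((not (d != 5)) -> c = -3))) and ((not (d != 5)) -> c = -3))) and ((not (d != 5)) -> c = -3))) and ((not (d != 5)) -> c = -3))).
Check whether ((2*j <= -4 and 2*y <= 2*c) -> c = -3) and ((not (2*j <= -4 and 2*y <= 2*c + 3)) -> ((d != 5 -> ((d != 5 -> ((d != 5 -> ((d != 5 -> ((not (d != 5)) and c = -3)) and ((not (d != 5)) -> c = -3))) and ((not (d != 5)) -> c = -3))) and ((not (d != 5)) -> c = -3))) and ((not (d != 5)) -> c = -3))) implies it.
Countermodel: at the initial state c = -1, d = 5, j = -2, y = 0, the precondition holds but the weakest precondition fails.
Answer: invalid


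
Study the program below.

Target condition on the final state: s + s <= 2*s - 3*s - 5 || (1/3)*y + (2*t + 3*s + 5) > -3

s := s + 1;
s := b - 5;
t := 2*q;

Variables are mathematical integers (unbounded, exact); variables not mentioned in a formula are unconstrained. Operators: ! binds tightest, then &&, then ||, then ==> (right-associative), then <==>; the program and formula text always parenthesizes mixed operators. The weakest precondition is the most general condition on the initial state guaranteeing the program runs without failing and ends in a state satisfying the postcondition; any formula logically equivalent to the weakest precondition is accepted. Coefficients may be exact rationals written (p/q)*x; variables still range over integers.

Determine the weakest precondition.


Working backward. After the program, the postcondition s + s <= 2*s - 3*s - 5 || (1/3)*y + (2*t + 3*s + 5) > -3 must hold; in canonical form it is 3*s <= -5 || 3*s + 2*t + (1/3)*y > -8.
Before t := 2*q: 3*s <= -5 || 4*q + 3*s + (1/3)*y > -8
Before s := b - 5: 3*b <= 10 || 3*b + 4*q + (1/3)*y > 7
Before s := s + 1: 3*b <= 10 || 3*b + 4*q + (1/3)*y > 7
Answer: WP = 3*b <= 10 || 3*b + 4*q + (1/3)*y > 7


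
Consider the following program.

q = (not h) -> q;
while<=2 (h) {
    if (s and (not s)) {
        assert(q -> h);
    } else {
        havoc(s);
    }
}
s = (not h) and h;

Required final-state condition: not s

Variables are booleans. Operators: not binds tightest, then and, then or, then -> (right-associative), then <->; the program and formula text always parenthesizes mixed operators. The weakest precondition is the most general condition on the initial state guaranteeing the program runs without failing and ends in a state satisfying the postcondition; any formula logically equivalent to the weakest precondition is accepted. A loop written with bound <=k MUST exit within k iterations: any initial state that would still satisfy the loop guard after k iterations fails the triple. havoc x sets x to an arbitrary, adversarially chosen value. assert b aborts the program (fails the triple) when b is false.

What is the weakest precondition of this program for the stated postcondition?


Working backward. After the program, not s must hold.
Before s := (not h) and h: true
Before the loop (bound <=2), unroll the exhaustion recursion (WP_0 = exit-now case; WP_j = one more guarded iteration, up to j = 2):
  WP_0: not h
  WP_1: h -> (not h)
  WP_2: h -> (h -> (not h))
So before the loop: h -> (h -> (not h))
Before q := (not h) -> q: h -> (h -> (not h))
Answer: WP = h -> (h -> (not h))


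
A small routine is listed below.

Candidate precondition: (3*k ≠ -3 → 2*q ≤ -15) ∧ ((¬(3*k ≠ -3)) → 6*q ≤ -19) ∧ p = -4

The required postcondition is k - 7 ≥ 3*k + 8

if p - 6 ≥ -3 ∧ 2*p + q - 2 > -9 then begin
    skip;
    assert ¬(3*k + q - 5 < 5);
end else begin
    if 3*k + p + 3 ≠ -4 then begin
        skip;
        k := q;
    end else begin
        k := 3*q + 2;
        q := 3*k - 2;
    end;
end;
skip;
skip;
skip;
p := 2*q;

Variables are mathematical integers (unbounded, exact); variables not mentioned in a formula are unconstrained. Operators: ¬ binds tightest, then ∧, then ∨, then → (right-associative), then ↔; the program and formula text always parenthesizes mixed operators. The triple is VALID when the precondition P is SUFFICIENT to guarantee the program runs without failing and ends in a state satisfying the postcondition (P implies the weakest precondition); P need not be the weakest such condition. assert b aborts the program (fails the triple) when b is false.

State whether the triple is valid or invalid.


Working backward. After the program, the postcondition k - 7 ≥ 3*k + 8 must hold; in canonical form it is 2*k ≤ -15.
Before p := 2*q: 2*k ≤ -15
Before skip: 2*k ≤ -15
Before skip: 2*k ≤ -15
Before skip: 2*k ≤ -15
Then branch requires (¬(3*k + q < 10)) ∧ 2*k ≤ -15; else branch requires (3*k + p ≠ -7 → 2*q ≤ -15) ∧ ((¬(3*k + p ≠ -7)) → 6*q ≤ -19).
Before the if: ((p ≥ 3 ∧ 2*p + q > -7) → ((¬(3*k + q < 10)) ∧ 2*k ≤ -15)) ∧ ((¬(p ≥ 3 ∧ 2*p + q > -7)) → ((3*k + p ≠ -7 → 2*q ≤ -15) ∧ ((¬(3*k + p ≠ -7)) → 6*q ≤ -19)))
The weakest precondition is ((p ≥ 3 ∧ 2*p + q > -7) → ((¬(3*k + q < 10)) ∧ 2*k ≤ -15)) ∧ ((¬(p ≥ 3 ∧ 2*p + q > -7)) → ((3*k + p ≠ -7 → 2*q ≤ -15) ∧ ((¬(3*k + p ≠ -7)) → 6*q ≤ -19))).
Check whether (3*k ≠ -3 → 2*q ≤ -15) ∧ ((¬(3*k ≠ -3)) → 6*q ≤ -19) ∧ p = -4 implies it.
Every state satisfying the precondition satisfies the weakest precondition: the implication holds.
Answer: valid


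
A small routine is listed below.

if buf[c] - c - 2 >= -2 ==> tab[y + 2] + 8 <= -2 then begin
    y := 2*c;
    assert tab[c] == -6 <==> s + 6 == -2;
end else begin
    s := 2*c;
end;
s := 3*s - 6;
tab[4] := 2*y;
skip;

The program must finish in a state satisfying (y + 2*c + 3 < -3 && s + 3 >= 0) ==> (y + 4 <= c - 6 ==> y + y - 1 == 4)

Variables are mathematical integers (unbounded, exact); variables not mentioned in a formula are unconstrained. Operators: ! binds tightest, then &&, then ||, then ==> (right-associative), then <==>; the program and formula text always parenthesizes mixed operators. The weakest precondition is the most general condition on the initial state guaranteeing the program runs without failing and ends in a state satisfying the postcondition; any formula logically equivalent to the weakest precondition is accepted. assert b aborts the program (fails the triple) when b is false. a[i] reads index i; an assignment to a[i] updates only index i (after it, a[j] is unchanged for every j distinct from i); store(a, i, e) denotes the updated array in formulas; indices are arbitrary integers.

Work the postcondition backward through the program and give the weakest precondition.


Working backward. After the program, the postcondition (y + 2*c + 3 < -3 && s + 3 >= 0) ==> (y + 4 <= c - 6 ==> y + y - 1 == 4) must hold; in canonical form it is (2*c + y < -6 && s >= -3) ==> (y <= c - 10 ==> 2*y == 5).
Before skip: (2*c + y < -6 && s >= -3) ==> (y <= c - 10 ==> 2*y == 5)
Before tab[4] := 2*y: (2*c + y < -6 && s >= -3) ==> (y <= c - 10 ==> 2*y == 5)
Before s := 3*s - 6: (2*c + y < -6 && 3*s >= 3) ==> (y <= c - 10 ==> 2*y == 5)
Then branch requires (tab[c] == -6 <==> s == -8) && ((4*c < -6 && 3*s >= 3) ==> (c <= -10 ==> 4*c == 5)); else branch requires (2*c + y < -6 && 6*c >= 3) ==> (y <= c - 10 ==> 2*y == 5).
Before the if: ((buf[c] >= c ==> tab[y + 2] <= -10) ==> ((tab[c] == -6 <==> s == -8) && ((4*c < -6 && 3*s >= 3) ==> (c <= -10 ==> 4*c == 5)))) && ((!(buf[c] >= c ==> tab[y + 2] <= -10)) ==> ((2*c + y < -6 && 6*c >= 3) ==> (y <= c - 10 ==> 2*y == 5)))
Answer: WP = ((buf[c] >= c ==> tab[y + 2] <= -10) ==> ((tab[c] == -6 <==> s == -8) && ((4*c < -6 && 3*s >= 3) ==> (c <= -10 ==> 4*c == 5)))) && ((!(buf[c] >= c ==> tab[y + 2] <= -10)) ==> ((2*c + y < -6 && 6*c >= 3) ==> (y <= c - 10 ==> 2*y == 5)))


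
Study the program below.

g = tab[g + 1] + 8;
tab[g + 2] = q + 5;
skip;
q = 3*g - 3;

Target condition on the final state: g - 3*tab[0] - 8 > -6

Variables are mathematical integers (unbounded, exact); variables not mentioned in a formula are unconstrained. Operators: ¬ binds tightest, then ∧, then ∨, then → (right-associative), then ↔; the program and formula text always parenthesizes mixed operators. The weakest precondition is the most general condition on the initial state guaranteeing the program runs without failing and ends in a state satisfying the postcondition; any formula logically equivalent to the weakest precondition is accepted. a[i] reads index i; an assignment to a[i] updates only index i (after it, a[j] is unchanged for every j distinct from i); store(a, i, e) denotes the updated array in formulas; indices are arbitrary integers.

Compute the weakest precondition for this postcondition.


Working backward. After the program, the postcondition g - 3*tab[0] - 8 > -6 must hold; in canonical form it is g > 3*tab[0] + 2.
Before q := 3*g - 3: g > 3*tab[0] + 2
Before skip: g > 3*tab[0] + 2
Before tab[g + 2] := q + 5: g > 3*store(tab, g + 2, q + 5)[0] + 2
Before g := tab[g + 1] + 8: tab[g + 1] > 3*store(tab, tab[g + 1] + 10, q + 5)[0] - 6
Answer: WP = tab[g + 1] > 3*store(tab, tab[g + 1] + 10, q + 5)[0] - 6


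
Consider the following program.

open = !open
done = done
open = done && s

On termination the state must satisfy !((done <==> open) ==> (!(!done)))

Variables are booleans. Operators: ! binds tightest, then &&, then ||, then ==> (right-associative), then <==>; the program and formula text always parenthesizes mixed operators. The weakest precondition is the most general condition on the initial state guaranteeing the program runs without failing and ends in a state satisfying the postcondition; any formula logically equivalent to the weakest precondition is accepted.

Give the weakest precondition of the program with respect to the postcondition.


Working backward. After the program, the postcondition !((done <==> open) ==> (!(!done))) must hold; in canonical form it is !((done <==> open) ==> done).
Before open := done && s: !((done <==> (done && s)) ==> done)
Before done := done: !((done <==> (done && s)) ==> done)
Before open := !open: !((done <==> (done && s)) ==> done)
Answer: WP = !((done <==> (done && s)) ==> done)


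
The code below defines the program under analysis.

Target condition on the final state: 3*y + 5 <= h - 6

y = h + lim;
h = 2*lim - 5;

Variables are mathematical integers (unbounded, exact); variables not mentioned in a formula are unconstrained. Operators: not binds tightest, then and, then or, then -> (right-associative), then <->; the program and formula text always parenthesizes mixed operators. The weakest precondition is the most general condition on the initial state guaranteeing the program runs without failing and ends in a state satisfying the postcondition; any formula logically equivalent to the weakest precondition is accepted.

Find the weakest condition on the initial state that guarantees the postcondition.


Working backward. After the program, the postcondition 3*y + 5 <= h - 6 must hold; in canonical form it is 3*y <= h - 11.
Before h := 2*lim - 5: 3*y <= 2*lim - 16
Before y := h + lim: 3*h + lim <= -16
Answer: WP = 3*h + lim <= -16


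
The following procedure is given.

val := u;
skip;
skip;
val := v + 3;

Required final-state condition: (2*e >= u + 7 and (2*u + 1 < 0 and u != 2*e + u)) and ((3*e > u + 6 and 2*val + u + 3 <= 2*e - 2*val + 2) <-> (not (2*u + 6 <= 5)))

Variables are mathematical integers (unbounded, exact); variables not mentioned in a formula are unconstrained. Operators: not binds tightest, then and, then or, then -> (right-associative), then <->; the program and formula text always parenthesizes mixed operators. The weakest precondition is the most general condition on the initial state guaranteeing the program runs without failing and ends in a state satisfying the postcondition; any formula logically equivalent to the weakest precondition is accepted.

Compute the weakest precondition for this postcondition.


Working backward. After the program, the postcondition (2*e >= u + 7 and (2*u + 1 < 0 and u != 2*e + u)) and ((3*e > u + 6 and 2*val + u + 3 <= 2*e - 2*val + 2) <-> (not (2*u + 6 <= 5))) must hold; in canonical form it is 2*e >= u + 7 and 2*u < -1 and 2*e != 0 and ((3*e > u + 6 and u + 4*val <= 2*e - 1) <-> (not (2*u <= -1))).
Before val := v + 3: 2*e >= u + 7 and 2*u < -1 and 2*e != 0 and ((3*e > u + 6 and u + 4*v <= 2*e - 13) <-> (not (2*u <= -1)))
Before skip: 2*e >= u + 7 and 2*u < -1 and 2*e != 0 and ((3*e > u + 6 and u + 4*v <= 2*e - 13) <-> (not (2*u <= -1)))
Before skip: 2*e >= u + 7 and 2*u < -1 and 2*e != 0 and ((3*e > u + 6 and u + 4*v <= 2*e - 13) <-> (not (2*u <= -1)))
Before val := u: 2*e >= u + 7 and 2*u < -1 and 2*e != 0 and ((3*e > u + 6 and u + 4*v <= 2*e - 13) <-> (not (2*u <= -1)))
Answer: WP = 2*e >= u + 7 and 2*u < -1 and 2*e != 0 and ((3*e > u + 6 and u + 4*v <= 2*e - 13) <-> (not (2*u <= -1)))


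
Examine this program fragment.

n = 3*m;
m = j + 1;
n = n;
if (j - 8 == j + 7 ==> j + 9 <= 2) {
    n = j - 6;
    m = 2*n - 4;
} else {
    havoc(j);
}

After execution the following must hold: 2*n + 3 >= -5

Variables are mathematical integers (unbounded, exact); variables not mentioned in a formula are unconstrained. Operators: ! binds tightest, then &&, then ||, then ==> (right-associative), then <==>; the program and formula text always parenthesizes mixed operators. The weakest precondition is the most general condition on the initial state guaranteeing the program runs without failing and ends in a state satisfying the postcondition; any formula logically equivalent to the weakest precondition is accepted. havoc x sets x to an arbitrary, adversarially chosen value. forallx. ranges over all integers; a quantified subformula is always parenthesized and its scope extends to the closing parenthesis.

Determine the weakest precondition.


Working backward. After the program, the postcondition 2*n + 3 >= -5 must hold; in canonical form it is 2*n >= -8.
Then branch requires 2*j >= 4; else branch requires 2*n >= -8.
Before the if: 2*j >= 4
Before n := n: 2*j >= 4
Before m := j + 1: 2*j >= 4
Before n := 3*m: 2*j >= 4
Answer: WP = 2*j >= 4


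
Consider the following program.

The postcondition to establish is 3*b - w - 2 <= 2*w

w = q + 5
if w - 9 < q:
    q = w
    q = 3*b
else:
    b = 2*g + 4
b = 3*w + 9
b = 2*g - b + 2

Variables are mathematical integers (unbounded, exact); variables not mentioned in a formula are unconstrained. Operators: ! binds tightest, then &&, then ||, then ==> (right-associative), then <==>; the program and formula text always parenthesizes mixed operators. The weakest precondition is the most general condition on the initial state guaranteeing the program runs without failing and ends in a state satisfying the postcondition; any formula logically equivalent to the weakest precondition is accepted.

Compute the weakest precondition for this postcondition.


Working backward. After the program, the postcondition 3*b - w - 2 <= 2*w must hold; in canonical form it is 3*b <= 3*w + 2.
Before b := 2*g - b + 2: 6*g <= 3*b + 3*w - 4
Before b := 3*w + 9: 6*g <= 12*w + 23
Then branch requires 6*g <= 12*w + 23; else branch requires 6*g <= 12*w + 23.
Before the if: (w < q + 9 ==> 6*g <= 12*w + 23) && ((!(w < q + 9)) ==> 6*g <= 12*w + 23)
Before w := q + 5: 6*g <= 12*q + 83
Answer: WP = 6*g <= 12*q + 83


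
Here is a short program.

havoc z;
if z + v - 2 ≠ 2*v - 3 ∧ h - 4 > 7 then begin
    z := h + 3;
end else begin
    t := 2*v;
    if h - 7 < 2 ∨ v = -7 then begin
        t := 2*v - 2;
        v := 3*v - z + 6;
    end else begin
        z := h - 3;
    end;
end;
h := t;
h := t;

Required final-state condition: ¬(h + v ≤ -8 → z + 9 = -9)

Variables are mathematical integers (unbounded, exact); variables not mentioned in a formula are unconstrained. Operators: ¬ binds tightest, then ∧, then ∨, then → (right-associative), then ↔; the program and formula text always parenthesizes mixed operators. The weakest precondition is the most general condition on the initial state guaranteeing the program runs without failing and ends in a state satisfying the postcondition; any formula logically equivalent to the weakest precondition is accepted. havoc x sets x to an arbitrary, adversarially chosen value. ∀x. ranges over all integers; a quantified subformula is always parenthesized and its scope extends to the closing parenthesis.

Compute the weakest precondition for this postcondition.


Working backward. After the program, the postcondition ¬(h + v ≤ -8 → z + 9 = -9) must hold; in canonical form it is ¬(h + v ≤ -8 → z = -18).
Before h := t: ¬(t + v ≤ -8 → z = -18)
Before h := t: ¬(t + v ≤ -8 → z = -18)
Then branch requires ¬(t + v ≤ -8 → h = -21); else branch requires ((h < 9 ∨ v = -7) → (¬(5*v ≤ z - 12 → z = -18))) ∧ ((¬(h < 9 ∨ v = -7)) → (¬(3*v ≤ -8 → h = -15))).
Before the if: ((z ≠ v - 1 ∧ h > 11) → (¬(t + v ≤ -8 → h = -21))) ∧ ((¬(z ≠ v - 1 ∧ h > 11)) → (((h < 9 ∨ v = -7) → (¬(5*v ≤ z - 12 → z = -18))) ∧ ((¬(h < 9 ∨ v = -7)) → (¬(3*v ≤ -8 → h = -15)))))
Before havoc z: ∀z_1. (((z_1 ≠ v - 1 ∧ h > 11) → (¬(t + v ≤ -8 → h = -21))) ∧ ((¬(z_1 ≠ v - 1 ∧ h > 11)) → (((h < 9 ∨ v = -7) → (¬(5*v ≤ z_1 - 12 → z_1 = -18))) ∧ ((¬(h < 9 ∨ v = -7)) → (¬(3*v ≤ -8 → h = -15))))))
Answer: WP = ∀z_1. (((z_1 ≠ v - 1 ∧ h > 11) → (¬(t + v ≤ -8 → h = -21))) ∧ ((¬(z_1 ≠ v - 1 ∧ h > 11)) → (((h < 9 ∨ v = -7) → (¬(5*v ≤ z_1 - 12 → z_1 = -18))) ∧ ((¬(h < 9 ∨ v = -7)) → (¬(3*v ≤ -8 → h = -15))))))


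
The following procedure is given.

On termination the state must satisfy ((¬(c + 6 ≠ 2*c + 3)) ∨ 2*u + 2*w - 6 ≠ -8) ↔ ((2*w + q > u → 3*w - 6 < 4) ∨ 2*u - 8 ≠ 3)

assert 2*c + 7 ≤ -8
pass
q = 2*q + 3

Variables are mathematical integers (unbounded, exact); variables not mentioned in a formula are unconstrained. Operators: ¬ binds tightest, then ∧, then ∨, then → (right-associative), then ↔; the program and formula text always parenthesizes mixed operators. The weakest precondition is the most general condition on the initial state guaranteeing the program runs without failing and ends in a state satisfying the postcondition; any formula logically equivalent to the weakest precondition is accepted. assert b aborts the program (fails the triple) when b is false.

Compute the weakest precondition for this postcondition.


Working backward. After the program, the postcondition ((¬(c + 6 ≠ 2*c + 3)) ∨ 2*u + 2*w - 6 ≠ -8) ↔ ((2*w + q > u → 3*w - 6 < 4) ∨ 2*u - 8 ≠ 3) must hold; in canonical form it is ((¬(c ≠ 3)) ∨ 2*u + 2*w ≠ -2) ↔ ((q + 2*w > u → 3*w < 10) ∨ 2*u ≠ 11).
Before q := 2*q + 3: ((¬(c ≠ 3)) ∨ 2*u + 2*w ≠ -2) ↔ ((2*q + 2*w > u - 3 → 3*w < 10) ∨ 2*u ≠ 11)
Before skip: ((¬(c ≠ 3)) ∨ 2*u + 2*w ≠ -2) ↔ ((2*q + 2*w > u - 3 → 3*w < 10) ∨ 2*u ≠ 11)
Before assert 2*c + 7 ≤ -8: 2*c ≤ -15 ∧ (((¬(c ≠ 3)) ∨ 2*u + 2*w ≠ -2) ↔ ((2*q + 2*w > u - 3 → 3*w < 10) ∨ 2*u ≠ 11))
Answer: WP = 2*c ≤ -15 ∧ (((¬(c ≠ 3)) ∨ 2*u + 2*w ≠ -2) ↔ ((2*q + 2*w > u - 3 → 3*w < 10) ∨ 2*u ≠ 11))


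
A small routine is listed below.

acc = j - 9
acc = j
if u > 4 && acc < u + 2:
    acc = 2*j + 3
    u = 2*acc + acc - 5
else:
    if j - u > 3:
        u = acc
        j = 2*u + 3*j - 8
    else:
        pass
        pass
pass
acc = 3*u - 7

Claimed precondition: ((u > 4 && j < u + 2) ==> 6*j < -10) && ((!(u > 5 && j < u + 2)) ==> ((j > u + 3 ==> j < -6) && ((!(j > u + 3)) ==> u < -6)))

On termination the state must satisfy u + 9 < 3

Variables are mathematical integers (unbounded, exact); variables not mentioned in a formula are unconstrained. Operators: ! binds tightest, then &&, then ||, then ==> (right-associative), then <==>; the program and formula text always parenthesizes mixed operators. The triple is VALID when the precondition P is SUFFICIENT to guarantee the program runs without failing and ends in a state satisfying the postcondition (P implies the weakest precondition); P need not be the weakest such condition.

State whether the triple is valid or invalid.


Working backward. After the program, the postcondition u + 9 < 3 must hold; in canonical form it is u < -6.
Before acc := 3*u - 7: u < -6
Before skip: u < -6
Then branch requires 6*j < -10; else branch requires (j > u + 3 ==> acc < -6) && ((!(j > u + 3)) ==> u < -6).
Before the if: ((u > 4 && acc < u + 2) ==> 6*j < -10) && ((!(u > 4 && acc < u + 2)) ==> ((j > u + 3 ==> acc < -6) && ((!(j > u + 3)) ==> u < -6)))
Before acc := j: ((u > 4 && j < u + 2) ==> 6*j < -10) && ((!(u > 4 && j < u + 2)) ==> ((j > u + 3 ==> j < -6) && ((!(j > u + 3)) ==> u < -6)))
Before acc := j - 9: ((u > 4 && j < u + 2) ==> 6*j < -10) && ((!(u > 4 && j < u + 2)) ==> ((j > u + 3 ==> j < -6) && ((!(j > u + 3)) ==> u < -6)))
The weakest precondition is ((u > 4 && j < u + 2) ==> 6*j < -10) && ((!(u > 4 && j < u + 2)) ==> ((j > u + 3 ==> j < -6) && ((!(j > u + 3)) ==> u < -6))).
Check whether ((u > 4 && j < u + 2) ==> 6*j < -10) && ((!(u > 5 && j < u + 2)) ==> ((j > u + 3 ==> j < -6) && ((!(j > u + 3)) ==> u < -6))) implies it.
Every state satisfying the precondition satisfies the weakest precondition: the implication holds.
Answer: valid


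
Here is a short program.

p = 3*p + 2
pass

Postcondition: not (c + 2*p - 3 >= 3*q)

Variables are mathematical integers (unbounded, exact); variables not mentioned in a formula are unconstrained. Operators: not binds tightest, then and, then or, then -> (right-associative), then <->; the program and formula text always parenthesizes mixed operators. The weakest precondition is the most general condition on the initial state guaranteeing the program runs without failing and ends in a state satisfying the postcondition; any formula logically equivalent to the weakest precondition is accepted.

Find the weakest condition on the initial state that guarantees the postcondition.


Working backward. After the program, the postcondition not (c + 2*p - 3 >= 3*q) must hold; in canonical form it is not (c + 2*p >= 3*q + 3).
Before skip: not (c + 2*p >= 3*q + 3)
Before p := 3*p + 2: not (c + 6*p >= 3*q - 1)
Answer: WP = not (c + 6*p >= 3*q - 1)
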